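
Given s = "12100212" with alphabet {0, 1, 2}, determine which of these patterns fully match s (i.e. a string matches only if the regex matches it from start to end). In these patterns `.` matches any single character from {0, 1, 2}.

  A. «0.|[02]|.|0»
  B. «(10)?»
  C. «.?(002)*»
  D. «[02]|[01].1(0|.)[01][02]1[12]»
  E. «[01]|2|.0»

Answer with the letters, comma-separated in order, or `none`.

D

A → no match
B → no match
C → no match
D → match
E → no match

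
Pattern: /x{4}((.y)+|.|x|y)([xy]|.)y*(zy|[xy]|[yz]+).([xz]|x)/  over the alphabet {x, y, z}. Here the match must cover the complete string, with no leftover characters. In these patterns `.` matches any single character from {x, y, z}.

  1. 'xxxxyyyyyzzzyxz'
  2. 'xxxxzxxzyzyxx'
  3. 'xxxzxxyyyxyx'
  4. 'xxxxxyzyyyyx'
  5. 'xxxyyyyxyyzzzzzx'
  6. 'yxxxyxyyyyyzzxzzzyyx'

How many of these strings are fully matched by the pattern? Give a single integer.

1 → match
2 → no match
3 → no match
4 → match
5 → no match
6 → no match — must start with 'x'
Total matched: 2

2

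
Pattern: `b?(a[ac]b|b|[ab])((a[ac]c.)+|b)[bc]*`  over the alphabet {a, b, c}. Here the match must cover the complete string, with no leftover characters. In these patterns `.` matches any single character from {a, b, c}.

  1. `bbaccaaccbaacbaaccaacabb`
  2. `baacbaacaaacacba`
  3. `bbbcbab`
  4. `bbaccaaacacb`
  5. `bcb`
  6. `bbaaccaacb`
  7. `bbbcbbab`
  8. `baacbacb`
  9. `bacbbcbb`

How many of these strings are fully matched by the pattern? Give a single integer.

1 → match
2 → no match
3 → no match
4 → match
5 → no match
6 → match
7 → no match
8 → no match
9 → match
Total matched: 4

4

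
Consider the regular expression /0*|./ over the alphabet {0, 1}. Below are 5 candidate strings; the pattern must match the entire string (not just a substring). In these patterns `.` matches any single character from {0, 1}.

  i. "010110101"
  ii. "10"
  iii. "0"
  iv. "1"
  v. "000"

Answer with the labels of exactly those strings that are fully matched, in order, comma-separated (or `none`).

i → no match
ii → no match
iii → match
iv → match
v → match

iii, iv, v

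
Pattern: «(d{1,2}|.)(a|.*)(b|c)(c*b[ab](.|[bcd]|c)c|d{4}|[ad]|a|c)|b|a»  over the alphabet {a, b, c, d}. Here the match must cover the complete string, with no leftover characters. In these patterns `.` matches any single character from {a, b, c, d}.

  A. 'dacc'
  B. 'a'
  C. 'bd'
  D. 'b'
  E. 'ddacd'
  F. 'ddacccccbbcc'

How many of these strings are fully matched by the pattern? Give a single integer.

A → match
B → match
C → no match
D → match
E → match
F → match
Total matched: 5

5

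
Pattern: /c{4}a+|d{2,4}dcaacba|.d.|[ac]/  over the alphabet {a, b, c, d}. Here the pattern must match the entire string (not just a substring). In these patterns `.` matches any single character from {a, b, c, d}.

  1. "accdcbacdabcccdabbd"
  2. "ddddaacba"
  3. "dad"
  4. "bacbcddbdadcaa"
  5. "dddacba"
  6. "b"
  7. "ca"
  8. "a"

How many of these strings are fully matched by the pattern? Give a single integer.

1 → no match
2 → no match
3 → no match
4 → no match
5 → no match
6 → no match
7 → no match
8 → match
Total matched: 1

1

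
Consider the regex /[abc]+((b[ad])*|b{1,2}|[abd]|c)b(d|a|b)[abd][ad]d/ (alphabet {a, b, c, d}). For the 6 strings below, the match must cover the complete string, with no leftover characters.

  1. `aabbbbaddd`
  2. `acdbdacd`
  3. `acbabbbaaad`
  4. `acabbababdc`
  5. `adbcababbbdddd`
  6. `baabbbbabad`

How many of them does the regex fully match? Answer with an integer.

1 → match
2 → no match
3 → match
4 → no match — must end with `d`
5 → no match
6 → match
Total matched: 3

3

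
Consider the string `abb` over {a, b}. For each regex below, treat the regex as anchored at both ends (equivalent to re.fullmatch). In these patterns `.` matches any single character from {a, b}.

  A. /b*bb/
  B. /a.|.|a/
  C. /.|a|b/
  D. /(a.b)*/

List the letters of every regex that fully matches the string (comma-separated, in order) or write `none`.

D

A → no match
B → no match
C → no match
D → match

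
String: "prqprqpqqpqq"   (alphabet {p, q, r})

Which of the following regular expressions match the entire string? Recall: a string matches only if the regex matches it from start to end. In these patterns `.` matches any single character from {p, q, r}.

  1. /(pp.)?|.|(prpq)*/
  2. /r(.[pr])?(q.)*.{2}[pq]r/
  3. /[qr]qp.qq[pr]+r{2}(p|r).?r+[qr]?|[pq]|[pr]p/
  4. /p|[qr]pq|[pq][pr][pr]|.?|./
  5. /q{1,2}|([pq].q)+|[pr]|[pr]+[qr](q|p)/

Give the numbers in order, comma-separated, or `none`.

5

1 → no match
2 → no match — must start with "r"
3 → no match
4 → no match
5 → match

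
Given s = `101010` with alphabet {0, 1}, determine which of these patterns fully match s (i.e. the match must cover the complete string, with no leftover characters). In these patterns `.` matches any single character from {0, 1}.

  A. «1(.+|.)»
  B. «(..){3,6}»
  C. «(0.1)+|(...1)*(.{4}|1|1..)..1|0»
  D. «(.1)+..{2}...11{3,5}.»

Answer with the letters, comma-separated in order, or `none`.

A, B

A → match
B → match
C → no match
D → no match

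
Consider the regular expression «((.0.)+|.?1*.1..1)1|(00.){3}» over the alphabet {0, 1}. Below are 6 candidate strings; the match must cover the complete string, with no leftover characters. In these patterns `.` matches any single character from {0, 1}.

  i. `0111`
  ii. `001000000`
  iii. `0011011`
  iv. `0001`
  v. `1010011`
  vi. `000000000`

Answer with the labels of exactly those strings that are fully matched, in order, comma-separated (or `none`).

i → no match
ii → match
iii → match
iv → match
v → match
vi → match

ii, iii, iv, v, vi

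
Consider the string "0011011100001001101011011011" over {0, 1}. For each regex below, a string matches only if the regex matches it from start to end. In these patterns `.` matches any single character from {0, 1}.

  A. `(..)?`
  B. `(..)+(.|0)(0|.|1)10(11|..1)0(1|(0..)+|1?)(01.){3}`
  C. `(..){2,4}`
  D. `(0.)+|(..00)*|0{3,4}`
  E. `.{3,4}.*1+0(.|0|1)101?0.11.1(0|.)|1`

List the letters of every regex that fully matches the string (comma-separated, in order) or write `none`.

B

A → no match
B → match
C → no match
D → no match
E → no match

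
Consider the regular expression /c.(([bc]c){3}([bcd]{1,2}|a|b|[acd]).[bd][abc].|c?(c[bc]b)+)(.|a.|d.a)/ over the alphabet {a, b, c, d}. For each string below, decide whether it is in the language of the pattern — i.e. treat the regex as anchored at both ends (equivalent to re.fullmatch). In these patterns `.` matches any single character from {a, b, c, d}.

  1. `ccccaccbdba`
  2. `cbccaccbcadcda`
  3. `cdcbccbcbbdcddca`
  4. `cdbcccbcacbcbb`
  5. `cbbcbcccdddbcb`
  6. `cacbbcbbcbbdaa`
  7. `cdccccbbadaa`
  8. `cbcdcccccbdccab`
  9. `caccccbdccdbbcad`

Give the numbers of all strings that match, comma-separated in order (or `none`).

4, 5, 6

1 → no match
2 → no match
3 → no match
4 → match
5 → match
6 → match
7 → no match
8 → no match
9 → no match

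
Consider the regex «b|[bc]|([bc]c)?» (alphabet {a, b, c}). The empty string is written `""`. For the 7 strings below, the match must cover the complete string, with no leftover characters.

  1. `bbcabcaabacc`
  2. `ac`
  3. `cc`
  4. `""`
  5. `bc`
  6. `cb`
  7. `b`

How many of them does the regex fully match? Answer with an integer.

4

1. `bbcabcaabacc` → no match
2. `ac` → no match
3. `cc` → match
4. `""` → match
5. `bc` → match
6. `cb` → no match
7. `b` → match
Total matched: 4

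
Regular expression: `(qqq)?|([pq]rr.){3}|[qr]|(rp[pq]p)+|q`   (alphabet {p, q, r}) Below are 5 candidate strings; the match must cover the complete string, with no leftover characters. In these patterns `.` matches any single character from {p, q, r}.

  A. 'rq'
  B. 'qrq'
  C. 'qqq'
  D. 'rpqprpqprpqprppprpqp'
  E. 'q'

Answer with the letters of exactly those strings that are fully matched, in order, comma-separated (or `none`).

A. 'rq' → no match
B. 'qrq' → no match
C. 'qqq' → match
D → match
E. 'q' → match

C, D, E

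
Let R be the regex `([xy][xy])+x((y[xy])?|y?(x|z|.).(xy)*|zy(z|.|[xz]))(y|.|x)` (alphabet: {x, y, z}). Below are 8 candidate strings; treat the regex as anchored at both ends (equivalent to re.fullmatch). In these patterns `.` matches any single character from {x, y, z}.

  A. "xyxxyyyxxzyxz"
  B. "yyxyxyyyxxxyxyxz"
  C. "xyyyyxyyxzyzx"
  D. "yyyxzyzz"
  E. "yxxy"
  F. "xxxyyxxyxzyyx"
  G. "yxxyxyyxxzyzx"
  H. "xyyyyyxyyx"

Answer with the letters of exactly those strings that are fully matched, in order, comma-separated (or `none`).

A, B, C, E, F, G, H

A → match
B → match
C → match
D → no match
E → match
F → match
G → match
H → match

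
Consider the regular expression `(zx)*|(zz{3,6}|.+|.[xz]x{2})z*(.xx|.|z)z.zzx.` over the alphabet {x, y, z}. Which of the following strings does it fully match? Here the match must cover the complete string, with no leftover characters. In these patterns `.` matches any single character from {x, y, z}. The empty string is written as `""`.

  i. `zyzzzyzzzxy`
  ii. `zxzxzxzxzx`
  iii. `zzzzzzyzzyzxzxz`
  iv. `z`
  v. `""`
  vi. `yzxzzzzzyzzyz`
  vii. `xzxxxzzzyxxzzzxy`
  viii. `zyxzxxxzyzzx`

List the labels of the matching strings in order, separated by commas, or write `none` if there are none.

i. `zyzzzyzzzxy` → no match
ii. `zxzxzxzxzx` → match
iii → no match
iv. `z` → no match
v. `""` → match
vi → no match
vii → no match
viii. `zyxzxxxzyzzx` → no match

ii, v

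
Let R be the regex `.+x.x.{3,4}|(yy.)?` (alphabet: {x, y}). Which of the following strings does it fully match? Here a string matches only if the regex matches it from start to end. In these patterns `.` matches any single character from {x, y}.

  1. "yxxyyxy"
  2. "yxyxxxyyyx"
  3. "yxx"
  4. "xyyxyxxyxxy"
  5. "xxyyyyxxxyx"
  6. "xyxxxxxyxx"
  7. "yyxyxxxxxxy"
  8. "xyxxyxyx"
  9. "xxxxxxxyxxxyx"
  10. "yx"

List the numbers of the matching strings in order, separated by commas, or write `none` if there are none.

1. "yxxyyxy" → no match
2. "yxyxxxyyyx" → match
3. "yxx" → no match
4. "xyyxyxxyxxy" → no match
5. "xxyyyyxxxyx" → no match
6. "xyxxxxxyxx" → match
7. "yyxyxxxxxxy" → match
8. "xyxxyxyx" → no match
9 → match
10. "yx" → no match

2, 6, 7, 9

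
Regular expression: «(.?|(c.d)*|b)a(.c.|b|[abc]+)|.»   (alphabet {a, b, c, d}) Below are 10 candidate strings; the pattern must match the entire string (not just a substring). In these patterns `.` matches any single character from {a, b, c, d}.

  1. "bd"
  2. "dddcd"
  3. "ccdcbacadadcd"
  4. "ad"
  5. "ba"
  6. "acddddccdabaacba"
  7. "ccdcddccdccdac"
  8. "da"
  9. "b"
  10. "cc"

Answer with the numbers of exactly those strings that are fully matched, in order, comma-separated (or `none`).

1 → no match
2 → no match
3 → no match
4 → no match
5 → no match
6 → no match
7 → match
8 → no match
9 → match
10 → no match

7, 9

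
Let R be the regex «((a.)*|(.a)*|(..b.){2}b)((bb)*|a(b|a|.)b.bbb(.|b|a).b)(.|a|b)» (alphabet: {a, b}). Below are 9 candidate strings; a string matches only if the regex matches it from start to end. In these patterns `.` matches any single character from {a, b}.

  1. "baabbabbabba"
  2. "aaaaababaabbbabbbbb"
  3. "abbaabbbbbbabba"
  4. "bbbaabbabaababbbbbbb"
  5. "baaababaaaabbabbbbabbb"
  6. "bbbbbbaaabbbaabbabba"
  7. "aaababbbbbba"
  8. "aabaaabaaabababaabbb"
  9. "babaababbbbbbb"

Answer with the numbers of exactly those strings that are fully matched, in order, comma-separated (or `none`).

1 → no match
2 → no match
3 → no match
4 → match
5 → no match
6 → no match
7 → no match
8 → no match
9 → no match

4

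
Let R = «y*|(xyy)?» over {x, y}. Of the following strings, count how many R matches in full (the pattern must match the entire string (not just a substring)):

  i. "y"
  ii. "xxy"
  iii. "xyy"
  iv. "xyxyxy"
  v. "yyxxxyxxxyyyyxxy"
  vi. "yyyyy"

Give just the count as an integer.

i → match
ii → no match
iii → match
iv → no match
v → no match
vi → match
Total matched: 3

3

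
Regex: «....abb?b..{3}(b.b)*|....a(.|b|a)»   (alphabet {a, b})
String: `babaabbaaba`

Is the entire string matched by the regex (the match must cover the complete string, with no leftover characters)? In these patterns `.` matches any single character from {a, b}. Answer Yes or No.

Yes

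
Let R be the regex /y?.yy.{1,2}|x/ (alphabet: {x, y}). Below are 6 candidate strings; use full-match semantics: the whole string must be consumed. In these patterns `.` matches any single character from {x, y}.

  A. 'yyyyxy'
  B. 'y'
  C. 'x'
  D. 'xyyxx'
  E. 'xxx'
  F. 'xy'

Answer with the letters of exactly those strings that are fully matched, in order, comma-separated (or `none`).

A → match
B → no match
C → match
D → match
E → no match
F → no match

A, C, D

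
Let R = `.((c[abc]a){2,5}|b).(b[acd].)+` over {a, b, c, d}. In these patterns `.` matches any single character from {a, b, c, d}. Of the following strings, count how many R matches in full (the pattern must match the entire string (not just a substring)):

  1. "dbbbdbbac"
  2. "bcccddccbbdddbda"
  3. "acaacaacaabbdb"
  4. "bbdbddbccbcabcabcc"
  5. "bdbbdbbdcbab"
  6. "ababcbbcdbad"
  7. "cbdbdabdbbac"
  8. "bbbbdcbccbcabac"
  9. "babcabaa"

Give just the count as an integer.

6

1. "dbbbdbbac" → match
2 → no match
3 → match
4 → match
5. "bdbbdbbdcbab" → no match
6. "ababcbbcdbad" → match
7. "cbdbdabdbbac" → match
8 → match
9. "babcabaa" → no match
Total matched: 6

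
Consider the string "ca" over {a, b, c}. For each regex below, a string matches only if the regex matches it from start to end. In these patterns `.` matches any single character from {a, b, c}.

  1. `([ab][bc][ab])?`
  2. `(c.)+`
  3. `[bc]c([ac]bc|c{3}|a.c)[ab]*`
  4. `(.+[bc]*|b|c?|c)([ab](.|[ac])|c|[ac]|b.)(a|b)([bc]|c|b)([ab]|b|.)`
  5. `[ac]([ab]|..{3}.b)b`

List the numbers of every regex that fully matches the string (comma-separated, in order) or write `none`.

2

1 → no match
2 → match
3 → no match
4 → no match
5 → no match — must end with "b"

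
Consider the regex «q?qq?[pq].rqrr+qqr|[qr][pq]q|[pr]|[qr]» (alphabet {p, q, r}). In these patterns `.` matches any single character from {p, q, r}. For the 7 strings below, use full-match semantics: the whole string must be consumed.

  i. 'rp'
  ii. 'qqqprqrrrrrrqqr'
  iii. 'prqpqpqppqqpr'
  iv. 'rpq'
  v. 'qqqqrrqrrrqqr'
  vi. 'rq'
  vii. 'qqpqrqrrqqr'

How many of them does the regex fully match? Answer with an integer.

i → no match
ii → match
iii → no match
iv → match
v → match
vi → no match
vii → match
Total matched: 4

4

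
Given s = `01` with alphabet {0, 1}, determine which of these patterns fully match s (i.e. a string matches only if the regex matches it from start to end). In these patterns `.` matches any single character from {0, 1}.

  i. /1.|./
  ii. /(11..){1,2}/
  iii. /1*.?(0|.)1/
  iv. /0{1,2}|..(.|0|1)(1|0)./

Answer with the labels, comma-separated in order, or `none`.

iii

i → no match
ii → no match — must start with `11`
iii → match
iv → no match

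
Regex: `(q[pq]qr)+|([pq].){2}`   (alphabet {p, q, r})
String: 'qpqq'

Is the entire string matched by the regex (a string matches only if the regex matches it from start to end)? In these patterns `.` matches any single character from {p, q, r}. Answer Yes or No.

Yes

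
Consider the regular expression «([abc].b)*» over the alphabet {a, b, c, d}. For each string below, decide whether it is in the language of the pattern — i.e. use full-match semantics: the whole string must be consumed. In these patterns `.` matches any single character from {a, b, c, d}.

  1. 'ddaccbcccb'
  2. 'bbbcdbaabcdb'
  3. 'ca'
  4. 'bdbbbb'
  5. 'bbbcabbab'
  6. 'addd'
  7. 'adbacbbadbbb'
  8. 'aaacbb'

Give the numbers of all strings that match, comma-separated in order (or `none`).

2, 4, 5

1 → no match
2 → match
3 → no match
4 → match
5 → match
6 → no match
7 → no match
8 → no match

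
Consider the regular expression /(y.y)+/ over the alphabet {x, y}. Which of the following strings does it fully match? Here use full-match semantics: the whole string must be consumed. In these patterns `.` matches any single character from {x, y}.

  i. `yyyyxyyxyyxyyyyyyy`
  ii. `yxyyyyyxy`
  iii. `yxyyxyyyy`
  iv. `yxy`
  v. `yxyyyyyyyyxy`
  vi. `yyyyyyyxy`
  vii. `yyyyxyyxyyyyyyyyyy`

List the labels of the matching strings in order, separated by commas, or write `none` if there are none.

i → match
ii → match
iii → match
iv → match
v → match
vi → match
vii → match

i, ii, iii, iv, v, vi, vii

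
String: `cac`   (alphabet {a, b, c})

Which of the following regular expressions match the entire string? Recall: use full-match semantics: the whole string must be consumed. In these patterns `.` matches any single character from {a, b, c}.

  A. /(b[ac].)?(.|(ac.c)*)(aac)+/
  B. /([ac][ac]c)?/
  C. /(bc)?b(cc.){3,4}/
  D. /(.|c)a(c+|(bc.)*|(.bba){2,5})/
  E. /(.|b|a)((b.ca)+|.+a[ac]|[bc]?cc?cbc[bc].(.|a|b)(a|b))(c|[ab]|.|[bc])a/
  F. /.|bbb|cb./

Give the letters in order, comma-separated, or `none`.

A → no match — must end with `aac`
B → match
C → no match
D → match
E → no match — must end with `a`
F → no match

B, D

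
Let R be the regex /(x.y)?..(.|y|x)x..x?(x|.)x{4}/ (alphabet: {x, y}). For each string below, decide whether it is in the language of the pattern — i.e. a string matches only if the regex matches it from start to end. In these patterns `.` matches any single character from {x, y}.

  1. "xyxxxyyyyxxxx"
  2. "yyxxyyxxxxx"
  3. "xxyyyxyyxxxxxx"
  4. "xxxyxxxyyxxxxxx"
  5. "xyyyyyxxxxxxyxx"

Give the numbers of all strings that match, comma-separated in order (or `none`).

1 → no match
2. "yyxxyyxxxxx" → match
3 → no match
4 → no match
5 → no match

2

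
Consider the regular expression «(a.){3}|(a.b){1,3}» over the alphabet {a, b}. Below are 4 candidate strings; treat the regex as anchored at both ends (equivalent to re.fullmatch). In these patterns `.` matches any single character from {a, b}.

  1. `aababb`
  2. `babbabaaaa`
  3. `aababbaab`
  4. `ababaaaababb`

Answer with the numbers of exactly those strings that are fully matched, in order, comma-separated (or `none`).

1. `aababb` → match
2. `babbabaaaa` → no match — must start with `a`
3. `aababbaab` → match
4. `ababaaaababb` → no match

1, 3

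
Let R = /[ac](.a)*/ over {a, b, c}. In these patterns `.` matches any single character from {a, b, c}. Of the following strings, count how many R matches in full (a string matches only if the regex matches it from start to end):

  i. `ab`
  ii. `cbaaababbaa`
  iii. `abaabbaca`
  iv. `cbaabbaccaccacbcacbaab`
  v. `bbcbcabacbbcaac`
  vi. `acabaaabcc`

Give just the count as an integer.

i → no match
ii → no match
iii → no match
iv → no match
v → no match
vi → no match
Total matched: 0

0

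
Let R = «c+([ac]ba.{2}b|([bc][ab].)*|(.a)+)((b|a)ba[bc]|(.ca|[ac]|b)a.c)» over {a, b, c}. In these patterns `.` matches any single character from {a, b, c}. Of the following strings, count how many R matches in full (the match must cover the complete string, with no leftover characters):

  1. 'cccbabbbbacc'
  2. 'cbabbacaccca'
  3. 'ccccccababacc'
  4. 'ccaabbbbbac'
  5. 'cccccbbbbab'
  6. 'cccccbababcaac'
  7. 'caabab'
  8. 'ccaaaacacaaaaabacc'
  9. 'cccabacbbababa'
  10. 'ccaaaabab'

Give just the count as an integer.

1 → match
2 → no match
3 → match
4 → match
5 → match
6 → match
7 → no match
8 → match
9 → no match
10 → match
Total matched: 7

7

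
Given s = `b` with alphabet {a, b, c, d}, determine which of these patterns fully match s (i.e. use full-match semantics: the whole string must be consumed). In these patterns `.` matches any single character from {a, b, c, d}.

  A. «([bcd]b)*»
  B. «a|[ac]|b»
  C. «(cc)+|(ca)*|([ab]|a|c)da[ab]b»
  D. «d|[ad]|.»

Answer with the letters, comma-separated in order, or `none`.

B, D

A → no match
B → match
C → no match
D → match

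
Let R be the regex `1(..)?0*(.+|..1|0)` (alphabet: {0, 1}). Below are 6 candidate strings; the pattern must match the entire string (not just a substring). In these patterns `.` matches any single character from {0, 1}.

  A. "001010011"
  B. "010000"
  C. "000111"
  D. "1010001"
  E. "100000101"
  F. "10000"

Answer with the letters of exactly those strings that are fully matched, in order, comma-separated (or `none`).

D, E, F

A. "001010011" → no match — must start with "1"
B. "010000" → no match — must start with "1"
C. "000111" → no match — must start with "1"
D. "1010001" → match
E. "100000101" → match
F. "10000" → match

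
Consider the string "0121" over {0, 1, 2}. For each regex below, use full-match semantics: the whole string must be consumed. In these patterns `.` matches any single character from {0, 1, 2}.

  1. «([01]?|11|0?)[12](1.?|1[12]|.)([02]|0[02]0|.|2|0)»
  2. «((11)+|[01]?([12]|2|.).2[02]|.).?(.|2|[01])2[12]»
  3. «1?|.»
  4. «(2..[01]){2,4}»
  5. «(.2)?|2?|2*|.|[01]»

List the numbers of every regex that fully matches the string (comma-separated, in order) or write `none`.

1 → match
2 → match
3 → no match
4 → no match — must start with "2"
5 → no match

1, 2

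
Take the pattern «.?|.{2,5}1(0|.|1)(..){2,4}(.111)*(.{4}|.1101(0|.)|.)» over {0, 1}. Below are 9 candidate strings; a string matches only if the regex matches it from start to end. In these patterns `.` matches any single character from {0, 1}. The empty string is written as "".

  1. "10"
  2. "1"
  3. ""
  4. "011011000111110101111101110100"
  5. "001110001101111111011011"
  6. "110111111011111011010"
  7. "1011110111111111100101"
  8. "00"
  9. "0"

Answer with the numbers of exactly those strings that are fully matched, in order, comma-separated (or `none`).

2, 3, 5, 6, 9

1 → no match
2 → match
3 → match
4 → no match
5 → match
6 → match
7 → no match
8 → no match
9 → match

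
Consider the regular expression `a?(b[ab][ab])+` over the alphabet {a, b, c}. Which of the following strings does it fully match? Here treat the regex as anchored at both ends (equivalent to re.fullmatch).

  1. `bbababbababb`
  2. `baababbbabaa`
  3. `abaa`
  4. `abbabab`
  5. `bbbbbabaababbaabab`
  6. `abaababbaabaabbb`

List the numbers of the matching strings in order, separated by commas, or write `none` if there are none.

1 → no match
2 → match
3 → match
4 → match
5 → match
6 → match

2, 3, 4, 5, 6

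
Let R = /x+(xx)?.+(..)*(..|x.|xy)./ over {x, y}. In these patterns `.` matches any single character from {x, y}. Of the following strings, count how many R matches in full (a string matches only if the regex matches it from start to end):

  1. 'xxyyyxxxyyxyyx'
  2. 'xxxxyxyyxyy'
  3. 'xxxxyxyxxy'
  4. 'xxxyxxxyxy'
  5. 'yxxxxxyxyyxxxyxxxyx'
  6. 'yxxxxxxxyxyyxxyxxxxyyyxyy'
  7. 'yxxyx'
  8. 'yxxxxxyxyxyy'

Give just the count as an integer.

4

1 → match
2 → match
3 → match
4 → match
5 → no match — must start with 'x'
6 → no match — must start with 'x'
7 → no match — must start with 'x'
8 → no match — must start with 'x'
Total matched: 4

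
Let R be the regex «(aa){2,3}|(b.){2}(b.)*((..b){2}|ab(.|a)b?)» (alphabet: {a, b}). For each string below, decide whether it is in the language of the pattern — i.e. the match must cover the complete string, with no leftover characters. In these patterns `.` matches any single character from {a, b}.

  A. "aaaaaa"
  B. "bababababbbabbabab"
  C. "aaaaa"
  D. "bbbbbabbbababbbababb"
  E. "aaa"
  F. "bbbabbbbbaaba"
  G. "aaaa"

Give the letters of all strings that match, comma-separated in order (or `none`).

A, B, D, F, G

A. "aaaaaa" → match
B → match
C. "aaaaa" → no match
D → match
E. "aaa" → no match
F → match
G. "aaaa" → match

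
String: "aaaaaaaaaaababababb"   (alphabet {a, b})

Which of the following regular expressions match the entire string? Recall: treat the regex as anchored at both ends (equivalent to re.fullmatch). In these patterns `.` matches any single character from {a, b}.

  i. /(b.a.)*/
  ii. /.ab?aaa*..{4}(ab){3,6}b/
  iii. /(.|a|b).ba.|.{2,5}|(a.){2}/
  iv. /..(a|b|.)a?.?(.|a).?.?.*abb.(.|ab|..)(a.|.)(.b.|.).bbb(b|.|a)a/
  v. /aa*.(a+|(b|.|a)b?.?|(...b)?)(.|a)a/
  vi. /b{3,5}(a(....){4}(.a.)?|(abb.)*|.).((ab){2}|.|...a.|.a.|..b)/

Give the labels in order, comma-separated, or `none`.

i → no match
ii → match
iii → no match
iv → no match — must end with "a"
v → no match — must end with "a"
vi → no match — must start with "b"

ii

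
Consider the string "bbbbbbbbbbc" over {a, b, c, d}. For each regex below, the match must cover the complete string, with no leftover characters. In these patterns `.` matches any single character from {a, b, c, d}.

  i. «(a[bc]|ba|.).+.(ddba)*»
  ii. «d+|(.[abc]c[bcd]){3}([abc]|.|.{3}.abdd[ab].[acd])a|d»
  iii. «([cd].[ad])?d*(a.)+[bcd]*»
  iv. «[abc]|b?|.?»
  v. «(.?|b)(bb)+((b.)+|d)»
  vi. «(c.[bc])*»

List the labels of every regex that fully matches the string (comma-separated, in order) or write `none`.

i, v

i → match
ii → no match
iii → no match
iv → no match
v → match
vi → no match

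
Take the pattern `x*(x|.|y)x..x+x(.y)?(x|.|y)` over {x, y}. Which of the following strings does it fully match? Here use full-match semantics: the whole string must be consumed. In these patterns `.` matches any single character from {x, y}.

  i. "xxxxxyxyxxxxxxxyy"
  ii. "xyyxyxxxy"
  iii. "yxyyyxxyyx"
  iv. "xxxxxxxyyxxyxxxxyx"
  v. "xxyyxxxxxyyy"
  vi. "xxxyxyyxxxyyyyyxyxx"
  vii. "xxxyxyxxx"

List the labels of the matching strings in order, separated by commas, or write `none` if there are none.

i → match
ii → no match
iii → no match
iv → no match
v → match
vi → no match
vii → no match

i, v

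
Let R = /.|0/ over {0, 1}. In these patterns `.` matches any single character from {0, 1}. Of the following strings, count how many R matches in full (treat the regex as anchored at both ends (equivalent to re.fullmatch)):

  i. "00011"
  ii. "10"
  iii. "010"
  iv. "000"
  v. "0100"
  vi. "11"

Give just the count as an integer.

i → no match
ii → no match
iii → no match
iv → no match
v → no match
vi → no match
Total matched: 0

0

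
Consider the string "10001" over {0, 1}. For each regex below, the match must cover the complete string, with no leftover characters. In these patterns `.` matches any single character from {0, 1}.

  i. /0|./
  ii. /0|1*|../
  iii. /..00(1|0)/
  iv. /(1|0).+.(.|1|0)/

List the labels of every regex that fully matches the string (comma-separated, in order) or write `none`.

iii, iv

i → no match
ii → no match
iii → match
iv → match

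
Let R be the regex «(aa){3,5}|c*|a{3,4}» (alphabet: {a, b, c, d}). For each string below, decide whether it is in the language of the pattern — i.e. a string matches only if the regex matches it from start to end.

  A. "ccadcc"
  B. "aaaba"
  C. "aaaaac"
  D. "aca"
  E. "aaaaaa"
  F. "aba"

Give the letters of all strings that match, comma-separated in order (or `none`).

E

A → no match
B → no match
C → no match
D → no match
E → match
F → no match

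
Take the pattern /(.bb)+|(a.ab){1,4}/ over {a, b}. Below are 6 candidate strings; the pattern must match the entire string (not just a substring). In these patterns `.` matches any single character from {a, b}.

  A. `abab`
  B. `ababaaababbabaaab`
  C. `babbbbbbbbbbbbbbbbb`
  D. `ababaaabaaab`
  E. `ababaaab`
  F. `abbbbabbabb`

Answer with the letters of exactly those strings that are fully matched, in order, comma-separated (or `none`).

A, D, E

A. `abab` → match
B → no match
C → no match
D. `ababaaabaaab` → match
E. `ababaaab` → match
F. `abbbbabbabb` → no match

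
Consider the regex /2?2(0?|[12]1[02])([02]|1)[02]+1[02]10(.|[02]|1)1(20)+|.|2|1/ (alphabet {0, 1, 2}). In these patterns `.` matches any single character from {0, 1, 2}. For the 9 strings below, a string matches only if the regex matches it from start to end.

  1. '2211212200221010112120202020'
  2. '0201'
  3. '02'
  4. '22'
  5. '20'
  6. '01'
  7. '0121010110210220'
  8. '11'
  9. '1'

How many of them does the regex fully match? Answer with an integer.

1 → no match
2 → no match
3 → no match
4 → no match
5 → no match
6 → no match
7 → no match
8 → no match
9 → match
Total matched: 1

1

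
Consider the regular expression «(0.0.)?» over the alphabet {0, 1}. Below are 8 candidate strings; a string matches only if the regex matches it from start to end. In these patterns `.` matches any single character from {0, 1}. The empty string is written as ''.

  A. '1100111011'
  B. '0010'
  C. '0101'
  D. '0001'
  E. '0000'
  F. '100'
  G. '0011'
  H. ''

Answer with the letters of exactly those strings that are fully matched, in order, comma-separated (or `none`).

C, D, E, H

A. '1100111011' → no match
B. '0010' → no match
C. '0101' → match
D. '0001' → match
E. '0000' → match
F. '100' → no match
G. '0011' → no match
H. '' → match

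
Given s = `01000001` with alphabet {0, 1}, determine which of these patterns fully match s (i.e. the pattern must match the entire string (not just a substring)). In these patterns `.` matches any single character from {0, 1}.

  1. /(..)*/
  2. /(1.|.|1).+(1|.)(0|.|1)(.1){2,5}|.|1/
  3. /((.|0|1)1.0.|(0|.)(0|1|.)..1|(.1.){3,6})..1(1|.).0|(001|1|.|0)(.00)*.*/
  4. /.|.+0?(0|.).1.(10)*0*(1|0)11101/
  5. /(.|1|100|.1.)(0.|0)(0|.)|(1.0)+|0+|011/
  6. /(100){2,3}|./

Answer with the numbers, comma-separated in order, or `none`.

1 → match
2 → no match
3 → match
4 → no match
5 → no match
6 → no match

1, 3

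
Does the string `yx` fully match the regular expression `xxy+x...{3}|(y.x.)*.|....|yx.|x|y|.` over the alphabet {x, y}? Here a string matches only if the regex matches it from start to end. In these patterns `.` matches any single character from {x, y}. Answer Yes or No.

No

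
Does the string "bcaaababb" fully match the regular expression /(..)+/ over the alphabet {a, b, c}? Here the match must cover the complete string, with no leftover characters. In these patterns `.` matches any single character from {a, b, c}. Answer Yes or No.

No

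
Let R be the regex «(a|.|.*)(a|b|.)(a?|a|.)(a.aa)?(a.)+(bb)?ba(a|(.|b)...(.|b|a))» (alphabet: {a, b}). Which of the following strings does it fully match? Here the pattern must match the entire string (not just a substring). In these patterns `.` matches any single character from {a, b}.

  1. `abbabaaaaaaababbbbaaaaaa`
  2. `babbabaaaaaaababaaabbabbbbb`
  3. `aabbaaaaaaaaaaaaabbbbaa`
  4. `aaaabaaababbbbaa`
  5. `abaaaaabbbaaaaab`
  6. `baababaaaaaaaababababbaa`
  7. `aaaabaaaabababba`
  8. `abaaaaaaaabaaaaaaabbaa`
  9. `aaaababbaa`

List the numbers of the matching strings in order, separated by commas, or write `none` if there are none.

1 → match
2 → match
3 → match
4 → match
5 → match
6 → match
7 → match
8 → match
9. `aaaababbaa` → match

1, 2, 3, 4, 5, 6, 7, 8, 9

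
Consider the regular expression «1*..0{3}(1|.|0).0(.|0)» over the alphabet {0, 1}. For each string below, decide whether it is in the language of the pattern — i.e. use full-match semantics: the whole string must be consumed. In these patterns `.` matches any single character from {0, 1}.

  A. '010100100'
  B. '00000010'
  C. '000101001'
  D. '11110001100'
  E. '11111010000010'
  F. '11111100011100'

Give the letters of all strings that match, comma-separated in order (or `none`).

D

A → no match
B → no match
C → no match
D → match
E → no match
F → no match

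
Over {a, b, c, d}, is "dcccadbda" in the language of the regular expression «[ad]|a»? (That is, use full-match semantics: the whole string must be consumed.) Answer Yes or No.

No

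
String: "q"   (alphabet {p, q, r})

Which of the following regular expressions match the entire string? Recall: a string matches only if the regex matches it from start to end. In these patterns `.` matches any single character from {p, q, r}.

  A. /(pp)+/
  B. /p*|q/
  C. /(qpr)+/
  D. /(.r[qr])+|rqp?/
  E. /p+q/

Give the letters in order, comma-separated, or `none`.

B

A → no match — must start with "pp"
B → match
C → no match — must start with "qpr"
D → no match
E → no match — must start with "p"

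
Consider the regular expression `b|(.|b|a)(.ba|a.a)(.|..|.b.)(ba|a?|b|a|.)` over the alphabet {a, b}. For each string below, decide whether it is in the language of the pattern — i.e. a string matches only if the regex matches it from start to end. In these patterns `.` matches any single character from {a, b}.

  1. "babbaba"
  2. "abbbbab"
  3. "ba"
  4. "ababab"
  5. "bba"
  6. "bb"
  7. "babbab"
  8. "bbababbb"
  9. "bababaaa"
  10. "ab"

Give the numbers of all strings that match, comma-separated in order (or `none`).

none

1 → no match
2 → no match
3 → no match
4 → no match
5 → no match
6 → no match
7 → no match
8 → no match
9 → no match
10 → no match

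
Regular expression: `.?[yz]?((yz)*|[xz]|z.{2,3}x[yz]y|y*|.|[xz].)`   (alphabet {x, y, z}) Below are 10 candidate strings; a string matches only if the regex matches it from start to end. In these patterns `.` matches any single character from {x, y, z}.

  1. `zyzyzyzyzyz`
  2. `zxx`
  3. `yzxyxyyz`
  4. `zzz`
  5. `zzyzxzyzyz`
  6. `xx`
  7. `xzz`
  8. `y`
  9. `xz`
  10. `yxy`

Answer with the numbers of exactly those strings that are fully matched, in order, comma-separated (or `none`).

1, 2, 4, 6, 7, 8, 9, 10

1. `zyzyzyzyzyz` → match
2. `zxx` → match
3. `yzxyxyyz` → no match
4. `zzz` → match
5. `zzyzxzyzyz` → no match
6. `xx` → match
7. `xzz` → match
8. `y` → match
9. `xz` → match
10. `yxy` → match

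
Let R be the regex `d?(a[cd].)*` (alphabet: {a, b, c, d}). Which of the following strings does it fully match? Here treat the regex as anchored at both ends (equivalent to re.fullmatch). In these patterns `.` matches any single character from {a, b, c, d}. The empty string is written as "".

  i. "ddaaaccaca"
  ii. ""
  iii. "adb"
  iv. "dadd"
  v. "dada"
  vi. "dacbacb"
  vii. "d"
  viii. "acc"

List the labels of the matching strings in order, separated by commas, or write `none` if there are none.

ii, iii, iv, v, vi, vii, viii

i → no match
ii → match
iii → match
iv → match
v → match
vi → match
vii → match
viii → match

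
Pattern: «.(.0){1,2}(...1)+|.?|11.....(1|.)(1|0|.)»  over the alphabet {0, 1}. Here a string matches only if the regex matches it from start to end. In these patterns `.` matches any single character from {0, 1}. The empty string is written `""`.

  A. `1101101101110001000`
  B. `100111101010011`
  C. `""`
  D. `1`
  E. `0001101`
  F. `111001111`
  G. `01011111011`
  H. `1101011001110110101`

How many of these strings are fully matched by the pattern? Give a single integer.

A → no match
B → match
C → match
D → match
E → match
F → match
G → match
H → match
Total matched: 7

7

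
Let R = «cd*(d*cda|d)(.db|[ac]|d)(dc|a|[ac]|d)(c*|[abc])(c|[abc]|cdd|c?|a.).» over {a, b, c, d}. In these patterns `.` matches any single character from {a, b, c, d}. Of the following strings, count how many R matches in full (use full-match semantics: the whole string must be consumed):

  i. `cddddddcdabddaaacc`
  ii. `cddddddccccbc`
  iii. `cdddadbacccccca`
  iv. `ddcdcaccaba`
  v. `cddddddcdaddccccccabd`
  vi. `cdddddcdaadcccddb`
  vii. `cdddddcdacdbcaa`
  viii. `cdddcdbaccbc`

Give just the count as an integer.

6

i → no match
ii → match
iii → match
iv → no match — must start with `c`
v → match
vi → match
vii → match
viii → match
Total matched: 6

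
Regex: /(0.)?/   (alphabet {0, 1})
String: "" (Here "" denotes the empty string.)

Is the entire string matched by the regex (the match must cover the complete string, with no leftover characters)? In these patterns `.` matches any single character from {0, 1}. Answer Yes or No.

Yes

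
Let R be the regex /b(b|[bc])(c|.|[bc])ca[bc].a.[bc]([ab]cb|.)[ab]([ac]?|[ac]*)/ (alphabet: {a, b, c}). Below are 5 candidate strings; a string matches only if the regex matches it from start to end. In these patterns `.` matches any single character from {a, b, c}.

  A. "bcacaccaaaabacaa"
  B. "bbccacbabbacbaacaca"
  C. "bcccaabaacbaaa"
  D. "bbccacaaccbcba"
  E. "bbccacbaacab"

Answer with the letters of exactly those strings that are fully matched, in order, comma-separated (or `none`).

B, D, E

A → no match
B → match
C → no match
D → match
E → match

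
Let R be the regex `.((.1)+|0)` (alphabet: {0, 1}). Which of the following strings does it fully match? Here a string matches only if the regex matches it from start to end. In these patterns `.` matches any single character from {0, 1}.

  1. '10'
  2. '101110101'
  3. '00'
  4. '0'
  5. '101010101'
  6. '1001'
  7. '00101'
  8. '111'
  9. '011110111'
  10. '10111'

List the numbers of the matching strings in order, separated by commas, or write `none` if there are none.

1, 2, 3, 5, 7, 8, 9, 10

1. '10' → match
2. '101110101' → match
3. '00' → match
4. '0' → no match
5. '101010101' → match
6. '1001' → no match
7. '00101' → match
8. '111' → match
9. '011110111' → match
10. '10111' → match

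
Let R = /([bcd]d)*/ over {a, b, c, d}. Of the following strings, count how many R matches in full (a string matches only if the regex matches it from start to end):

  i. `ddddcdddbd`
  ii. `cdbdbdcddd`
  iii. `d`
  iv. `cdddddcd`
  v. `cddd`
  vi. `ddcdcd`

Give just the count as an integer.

5

i → match
ii → match
iii → no match
iv → match
v → match
vi → match
Total matched: 5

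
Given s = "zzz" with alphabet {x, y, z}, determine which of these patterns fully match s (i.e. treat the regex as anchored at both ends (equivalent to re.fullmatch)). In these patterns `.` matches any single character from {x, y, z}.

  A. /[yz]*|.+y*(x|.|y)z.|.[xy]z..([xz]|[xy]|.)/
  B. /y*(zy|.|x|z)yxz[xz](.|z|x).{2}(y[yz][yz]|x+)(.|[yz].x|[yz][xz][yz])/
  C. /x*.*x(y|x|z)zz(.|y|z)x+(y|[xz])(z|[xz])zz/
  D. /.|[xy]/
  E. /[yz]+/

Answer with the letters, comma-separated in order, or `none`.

A, E

A → match
B → no match
C → no match
D → no match
E → match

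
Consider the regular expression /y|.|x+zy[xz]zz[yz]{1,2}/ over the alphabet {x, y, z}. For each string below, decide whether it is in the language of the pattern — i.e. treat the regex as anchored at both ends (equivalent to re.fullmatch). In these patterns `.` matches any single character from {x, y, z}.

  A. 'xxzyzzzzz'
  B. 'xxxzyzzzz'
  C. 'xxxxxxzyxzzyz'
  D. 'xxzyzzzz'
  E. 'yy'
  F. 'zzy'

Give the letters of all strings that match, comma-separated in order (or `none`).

A → match
B → match
C → match
D → match
E → no match
F → no match

A, B, C, D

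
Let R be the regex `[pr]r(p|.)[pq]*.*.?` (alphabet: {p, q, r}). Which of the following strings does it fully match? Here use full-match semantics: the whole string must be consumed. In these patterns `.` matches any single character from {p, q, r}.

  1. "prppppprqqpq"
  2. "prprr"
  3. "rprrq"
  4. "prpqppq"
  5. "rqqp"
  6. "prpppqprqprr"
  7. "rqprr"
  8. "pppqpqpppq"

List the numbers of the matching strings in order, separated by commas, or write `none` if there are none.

1, 2, 4, 6

1 → match
2 → match
3 → no match
4 → match
5 → no match
6 → match
7 → no match
8 → no match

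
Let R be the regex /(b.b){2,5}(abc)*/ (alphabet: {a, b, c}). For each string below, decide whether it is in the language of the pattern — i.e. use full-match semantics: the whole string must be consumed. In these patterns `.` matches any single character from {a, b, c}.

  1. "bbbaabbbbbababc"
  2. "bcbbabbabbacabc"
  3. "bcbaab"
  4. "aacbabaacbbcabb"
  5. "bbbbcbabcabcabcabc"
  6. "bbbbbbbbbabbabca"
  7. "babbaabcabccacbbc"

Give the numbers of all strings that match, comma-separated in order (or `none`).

5

1 → no match
2 → no match
3. "bcbaab" → no match
4 → no match — must start with "b"
5 → match
6 → no match
7 → no match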